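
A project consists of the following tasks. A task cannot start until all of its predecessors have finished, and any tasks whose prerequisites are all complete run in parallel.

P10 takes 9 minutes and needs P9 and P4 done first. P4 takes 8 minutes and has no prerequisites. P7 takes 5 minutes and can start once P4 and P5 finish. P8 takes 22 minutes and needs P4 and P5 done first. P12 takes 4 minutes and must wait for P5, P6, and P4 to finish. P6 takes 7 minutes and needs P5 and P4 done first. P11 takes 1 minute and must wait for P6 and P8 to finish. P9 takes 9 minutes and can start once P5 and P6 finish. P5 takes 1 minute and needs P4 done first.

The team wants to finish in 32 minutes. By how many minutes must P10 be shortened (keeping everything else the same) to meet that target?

2

Current finish: 34 minutes; target: 32.
P10 is on every critical path, so each minute cut from P10 cuts the finish by one (this holds down to a finish of 32).
Need 34 − 32 = 2 minutes off P10 → P10 becomes 7 minutes, finish becomes 32.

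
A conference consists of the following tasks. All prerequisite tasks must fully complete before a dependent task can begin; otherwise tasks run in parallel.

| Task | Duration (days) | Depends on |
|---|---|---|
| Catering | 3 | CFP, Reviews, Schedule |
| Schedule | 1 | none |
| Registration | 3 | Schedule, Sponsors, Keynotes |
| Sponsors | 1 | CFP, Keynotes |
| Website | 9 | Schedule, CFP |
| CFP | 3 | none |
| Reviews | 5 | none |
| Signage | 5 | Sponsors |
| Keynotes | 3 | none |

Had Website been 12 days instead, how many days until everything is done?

Actual critical path: CFP→Website = 3+9 = 12 ⇒ 12 days.
Website lies on that path, so at 12 days the path becomes 15 days.
The critical path is still CFP→Website; finish is now 15 days.

15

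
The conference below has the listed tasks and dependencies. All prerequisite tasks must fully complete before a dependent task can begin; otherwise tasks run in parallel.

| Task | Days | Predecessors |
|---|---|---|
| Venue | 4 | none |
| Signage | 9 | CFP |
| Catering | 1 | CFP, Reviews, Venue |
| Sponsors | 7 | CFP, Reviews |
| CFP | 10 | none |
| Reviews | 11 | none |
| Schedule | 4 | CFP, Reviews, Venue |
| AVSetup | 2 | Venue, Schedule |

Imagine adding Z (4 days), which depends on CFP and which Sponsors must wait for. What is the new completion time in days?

21

Originally the plan takes 19 days.
With Z inserted, Sponsors now waits for max(CFP, Reviews, Z).
New critical path: CFP→Z→Sponsors = 10+4+7 = 21 ⇒ 21 days.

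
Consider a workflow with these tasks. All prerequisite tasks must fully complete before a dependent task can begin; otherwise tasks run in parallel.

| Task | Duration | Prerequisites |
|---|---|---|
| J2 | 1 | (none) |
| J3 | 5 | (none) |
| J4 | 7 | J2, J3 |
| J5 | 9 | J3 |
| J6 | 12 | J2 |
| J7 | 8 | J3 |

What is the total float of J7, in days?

The longest chain is J3→J5 = 5+9 = 14; overall finish 14 days.
J7 finishes as early as 13 and must finish by 14.
Float = 14 − 13 = 1.

1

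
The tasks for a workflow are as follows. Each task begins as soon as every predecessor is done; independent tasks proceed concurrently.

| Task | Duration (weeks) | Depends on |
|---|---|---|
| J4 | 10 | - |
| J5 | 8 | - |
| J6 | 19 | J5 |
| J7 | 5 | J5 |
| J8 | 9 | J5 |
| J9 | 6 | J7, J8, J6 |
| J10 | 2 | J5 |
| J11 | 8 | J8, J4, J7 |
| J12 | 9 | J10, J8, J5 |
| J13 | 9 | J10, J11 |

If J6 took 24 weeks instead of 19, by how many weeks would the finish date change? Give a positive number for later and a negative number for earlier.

Critical path before the change: J5→J8→J11→J13 = 8+9+8+9 = 34 giving 34 weeks.
J6 has 1 week of float (longest path through it is 33).
New critical path: J5→J6→J9 = 8+24+6 = 38 ⇒ 38 weeks.
Change in finish: 38 − 34 = +4 weeks.

4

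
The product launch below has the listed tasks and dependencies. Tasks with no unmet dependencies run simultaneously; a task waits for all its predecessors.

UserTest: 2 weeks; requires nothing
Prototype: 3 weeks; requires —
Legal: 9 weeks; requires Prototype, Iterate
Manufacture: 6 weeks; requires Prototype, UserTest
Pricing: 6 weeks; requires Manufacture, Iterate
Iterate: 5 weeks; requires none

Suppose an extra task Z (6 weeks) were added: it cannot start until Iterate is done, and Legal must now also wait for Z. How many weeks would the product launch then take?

Originally the product launch takes 15 weeks.
With Z inserted, Legal now waits for max(Prototype, Iterate, Z).
New critical path: Iterate→Z→Legal = 5+6+9 = 20 ⇒ 20 weeks.

20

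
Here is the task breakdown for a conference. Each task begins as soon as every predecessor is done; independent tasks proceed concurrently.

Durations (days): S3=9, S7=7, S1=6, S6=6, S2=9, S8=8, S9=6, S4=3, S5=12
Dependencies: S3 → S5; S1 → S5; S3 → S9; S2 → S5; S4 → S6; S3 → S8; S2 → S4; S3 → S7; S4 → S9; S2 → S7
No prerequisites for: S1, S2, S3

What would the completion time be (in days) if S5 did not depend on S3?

21

Before: longest chain S2→S5 = 9+12 = 21, finish 21.
Dropping S3→S5 doesn't change S5's earliest start (9); another predecessor still binds.
The longest chain is now S2→S5 = 9+12 = 21, so the plan takes 21 days.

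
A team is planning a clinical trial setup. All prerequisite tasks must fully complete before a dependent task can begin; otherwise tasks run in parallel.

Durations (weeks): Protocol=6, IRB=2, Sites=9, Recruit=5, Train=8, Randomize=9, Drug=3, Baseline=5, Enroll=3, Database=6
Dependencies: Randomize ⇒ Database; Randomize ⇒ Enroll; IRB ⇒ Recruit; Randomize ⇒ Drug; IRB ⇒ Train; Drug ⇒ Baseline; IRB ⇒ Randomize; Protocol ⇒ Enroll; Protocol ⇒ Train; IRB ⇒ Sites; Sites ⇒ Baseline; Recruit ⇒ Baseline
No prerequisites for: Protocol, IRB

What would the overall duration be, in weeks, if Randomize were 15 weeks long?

25

Baseline: IRB→Randomize→Drug→Baseline = 2+9+3+5 = 19 → 19 weeks.
Randomize is on the critical path; changing it to 15 makes that path 25 weeks.
The critical path is still IRB→Randomize→Drug→Baseline; finish is now 25 weeks.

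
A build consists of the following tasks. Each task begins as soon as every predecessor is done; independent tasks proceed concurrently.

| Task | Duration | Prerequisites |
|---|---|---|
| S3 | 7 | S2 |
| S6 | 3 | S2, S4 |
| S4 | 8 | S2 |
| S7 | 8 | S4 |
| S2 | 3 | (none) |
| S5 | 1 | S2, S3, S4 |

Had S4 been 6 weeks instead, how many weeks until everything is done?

17

The binding path is S2→S4→S7 = 3+8+8 = 19; finish at 19 weeks.
S4 is on the critical path; changing it to 6 makes that path 17 weeks.
The critical path is still S2→S4→S7; finish is now 17 weeks.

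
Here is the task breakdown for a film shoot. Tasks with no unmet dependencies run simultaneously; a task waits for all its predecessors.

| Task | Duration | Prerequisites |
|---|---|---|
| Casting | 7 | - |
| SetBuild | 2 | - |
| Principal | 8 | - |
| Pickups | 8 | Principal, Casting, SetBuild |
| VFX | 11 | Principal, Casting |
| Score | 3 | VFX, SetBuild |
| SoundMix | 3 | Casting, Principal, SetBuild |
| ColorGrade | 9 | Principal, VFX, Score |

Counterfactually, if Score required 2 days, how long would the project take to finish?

30

Critical path before the change: Principal→VFX→Score→ColorGrade = 8+11+3+9 = 31 giving 31 days.
Since Score is critical, the -1 change carries straight to that chain (now 30 days).
No other chain overtakes it, so the finish is 30 days.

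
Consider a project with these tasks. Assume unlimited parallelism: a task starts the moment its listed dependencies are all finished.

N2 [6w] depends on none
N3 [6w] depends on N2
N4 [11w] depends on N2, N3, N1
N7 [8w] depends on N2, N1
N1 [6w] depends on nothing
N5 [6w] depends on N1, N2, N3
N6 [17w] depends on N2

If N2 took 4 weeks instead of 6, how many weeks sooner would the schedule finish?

As given, the longest chain is N2→N3→N4 = 6+6+11 = 23, so the finish is 23 weeks.
N2 lies on that path, so at 4 weeks the path becomes 21 weeks.
No other chain overtakes it, so the finish is 21 weeks.
Change in finish: 21 − 23 = -2 weeks.

2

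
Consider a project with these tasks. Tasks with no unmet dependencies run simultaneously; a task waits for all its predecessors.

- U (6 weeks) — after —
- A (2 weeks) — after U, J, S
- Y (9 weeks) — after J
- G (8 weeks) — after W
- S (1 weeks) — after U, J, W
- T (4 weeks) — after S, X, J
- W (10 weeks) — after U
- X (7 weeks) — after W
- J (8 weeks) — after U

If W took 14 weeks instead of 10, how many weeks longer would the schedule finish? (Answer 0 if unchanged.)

4

The binding path is U→W→X→T = 6+10+7+4 = 27; finish at 27 weeks.
W lies on that path, so at 14 weeks the path becomes 31 weeks.
The critical path is still U→W→X→T; finish is now 31 weeks.
Change in finish: 31 − 27 = +4 weeks.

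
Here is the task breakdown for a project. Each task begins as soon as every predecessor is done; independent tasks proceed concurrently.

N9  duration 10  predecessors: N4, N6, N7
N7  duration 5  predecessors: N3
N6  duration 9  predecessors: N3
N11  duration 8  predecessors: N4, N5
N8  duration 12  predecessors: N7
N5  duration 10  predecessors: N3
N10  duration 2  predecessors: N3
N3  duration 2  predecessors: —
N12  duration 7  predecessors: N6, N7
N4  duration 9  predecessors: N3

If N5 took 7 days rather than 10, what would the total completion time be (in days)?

Critical path before the change: N3→N4→N9 = 2+9+10 = 21 giving 21 days.
The longest path through N5 is only 20 days, so N5 has float 1.
No other chain overtakes it, so the finish is 21 days.

21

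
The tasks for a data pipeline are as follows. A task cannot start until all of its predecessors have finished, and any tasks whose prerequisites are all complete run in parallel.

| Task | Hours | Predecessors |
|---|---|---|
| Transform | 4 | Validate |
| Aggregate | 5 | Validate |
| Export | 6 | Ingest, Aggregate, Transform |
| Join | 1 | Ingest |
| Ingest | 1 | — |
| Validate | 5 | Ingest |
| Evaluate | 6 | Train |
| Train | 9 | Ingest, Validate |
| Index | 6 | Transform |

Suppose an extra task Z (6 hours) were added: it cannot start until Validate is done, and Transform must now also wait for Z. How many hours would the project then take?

Originally the project takes 21 hours.
With Z inserted, Transform now waits for max(Validate, Z).
New critical path: Ingest→Validate→Z→Transform→Export = 1+5+6+4+6 = 22 ⇒ 22 hours.

22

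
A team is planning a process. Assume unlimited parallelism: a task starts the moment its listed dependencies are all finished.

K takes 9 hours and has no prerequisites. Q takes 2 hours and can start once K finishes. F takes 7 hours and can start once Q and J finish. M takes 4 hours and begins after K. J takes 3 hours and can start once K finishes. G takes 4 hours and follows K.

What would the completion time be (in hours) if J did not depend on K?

18

Before: longest chain K→J→F = 9+3+7 = 19, finish 19.
Without K→J, J's earliest start moves from 9 to 0.
New critical path: K→Q→F = 9+2+7 = 18 ⇒ 18 hours.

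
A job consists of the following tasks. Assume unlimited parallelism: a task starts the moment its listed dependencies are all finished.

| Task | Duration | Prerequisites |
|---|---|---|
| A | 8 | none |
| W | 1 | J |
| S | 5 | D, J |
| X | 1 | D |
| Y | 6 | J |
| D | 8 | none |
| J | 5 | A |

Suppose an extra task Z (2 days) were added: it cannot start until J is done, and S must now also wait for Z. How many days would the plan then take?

20

Originally the plan takes 19 days.
With Z inserted, S now waits for max(D, J, Z).
New critical path: A→J→Z→S = 8+5+2+5 = 20 ⇒ 20 days.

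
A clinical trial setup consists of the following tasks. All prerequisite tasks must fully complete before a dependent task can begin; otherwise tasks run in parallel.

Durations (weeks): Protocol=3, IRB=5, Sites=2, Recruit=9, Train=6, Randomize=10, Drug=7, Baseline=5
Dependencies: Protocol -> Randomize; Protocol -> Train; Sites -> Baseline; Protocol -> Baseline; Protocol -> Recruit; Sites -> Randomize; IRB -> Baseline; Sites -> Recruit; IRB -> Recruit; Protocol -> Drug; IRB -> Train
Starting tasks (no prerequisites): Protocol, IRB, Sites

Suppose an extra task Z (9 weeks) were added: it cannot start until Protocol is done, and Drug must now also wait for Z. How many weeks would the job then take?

19

Originally the job takes 14 weeks.
With Z inserted, Drug now waits for max(Protocol, Z).
New critical path: Protocol→Z→Drug = 3+9+7 = 19 ⇒ 19 weeks.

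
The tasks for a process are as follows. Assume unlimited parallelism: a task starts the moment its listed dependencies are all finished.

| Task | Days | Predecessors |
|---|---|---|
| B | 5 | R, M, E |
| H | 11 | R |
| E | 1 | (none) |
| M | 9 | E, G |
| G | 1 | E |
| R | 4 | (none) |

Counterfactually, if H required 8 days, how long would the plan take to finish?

16

Baseline: E→G→M→B = 1+1+9+5 = 16 → 16 days.
H has 1 day of float (longest path through it is 15).
That remains the longest chain; total 16 days.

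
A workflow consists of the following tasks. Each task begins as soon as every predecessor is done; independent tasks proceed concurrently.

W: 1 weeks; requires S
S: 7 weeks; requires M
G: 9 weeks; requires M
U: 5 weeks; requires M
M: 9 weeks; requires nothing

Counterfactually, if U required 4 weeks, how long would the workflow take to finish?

18

Actual critical path: M→G = 9+9 = 18 ⇒ 18 weeks.
U has 4 weeks of float (longest path through it is 14).
The critical path is still M→G; finish is now 18 weeks.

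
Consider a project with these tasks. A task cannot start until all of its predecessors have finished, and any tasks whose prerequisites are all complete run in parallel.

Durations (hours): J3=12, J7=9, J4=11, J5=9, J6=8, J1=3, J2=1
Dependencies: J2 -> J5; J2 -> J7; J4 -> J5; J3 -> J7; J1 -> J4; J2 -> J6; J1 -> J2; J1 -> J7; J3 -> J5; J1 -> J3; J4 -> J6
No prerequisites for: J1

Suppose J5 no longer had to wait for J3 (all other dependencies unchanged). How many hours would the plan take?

With the dependency in place, J1→J3→J5 = 3+12+9 = 24 sets the finish at 24 hours.
Without J3→J5, J5's earliest start moves from 15 to 14.
The longest chain is now J1→J3→J7 = 3+12+9 = 24, so the plan takes 24 hours.

24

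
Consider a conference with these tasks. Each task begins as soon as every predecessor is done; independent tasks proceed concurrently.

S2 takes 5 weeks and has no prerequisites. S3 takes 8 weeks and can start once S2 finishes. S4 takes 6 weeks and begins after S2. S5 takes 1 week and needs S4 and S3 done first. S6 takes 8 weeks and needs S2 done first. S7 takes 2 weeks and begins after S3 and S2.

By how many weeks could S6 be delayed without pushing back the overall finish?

2

Critical path: S2→S3→S7 = 5+8+2 = 15, so the finish is 15 weeks.
The longest chain containing S6 totals 13 weeks.
Float = 15 − 13 = 2.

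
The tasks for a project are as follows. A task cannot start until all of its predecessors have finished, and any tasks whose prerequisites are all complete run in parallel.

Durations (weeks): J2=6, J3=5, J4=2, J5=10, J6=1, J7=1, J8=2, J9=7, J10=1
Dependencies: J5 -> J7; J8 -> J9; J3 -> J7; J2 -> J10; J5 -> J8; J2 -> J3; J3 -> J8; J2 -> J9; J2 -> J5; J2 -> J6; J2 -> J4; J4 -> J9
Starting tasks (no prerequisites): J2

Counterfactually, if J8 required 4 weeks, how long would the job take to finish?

Critical path before the change: J2→J5→J8→J9 = 6+10+2+7 = 25 giving 25 weeks.
J8 lies on that path, so at 4 weeks the path becomes 27 weeks.
No other chain overtakes it, so the finish is 27 weeks.

27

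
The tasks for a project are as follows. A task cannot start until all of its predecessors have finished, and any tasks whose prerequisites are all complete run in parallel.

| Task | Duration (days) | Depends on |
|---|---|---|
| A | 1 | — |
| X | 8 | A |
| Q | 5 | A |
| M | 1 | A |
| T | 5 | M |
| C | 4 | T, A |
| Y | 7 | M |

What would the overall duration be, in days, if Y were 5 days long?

11

As given, the longest chain is A→M→T→C = 1+1+5+4 = 11, so the finish is 11 days.
Y has 2 days of float (longest path through it is 9).
No other chain overtakes it, so the finish is 11 days.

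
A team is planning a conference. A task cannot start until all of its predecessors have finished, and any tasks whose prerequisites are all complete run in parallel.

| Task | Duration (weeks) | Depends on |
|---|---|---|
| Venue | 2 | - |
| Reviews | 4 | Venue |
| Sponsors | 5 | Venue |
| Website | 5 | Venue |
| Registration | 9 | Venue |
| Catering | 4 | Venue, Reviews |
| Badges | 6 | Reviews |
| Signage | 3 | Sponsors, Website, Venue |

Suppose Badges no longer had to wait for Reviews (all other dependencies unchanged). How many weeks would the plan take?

11

Before: longest chain Venue→Reviews→Badges = 2+4+6 = 12, finish 12.
Without Reviews→Badges, Badges's earliest start moves from 6 to 0.
After: Venue→Registration = 2+9 = 11 → 11 weeks.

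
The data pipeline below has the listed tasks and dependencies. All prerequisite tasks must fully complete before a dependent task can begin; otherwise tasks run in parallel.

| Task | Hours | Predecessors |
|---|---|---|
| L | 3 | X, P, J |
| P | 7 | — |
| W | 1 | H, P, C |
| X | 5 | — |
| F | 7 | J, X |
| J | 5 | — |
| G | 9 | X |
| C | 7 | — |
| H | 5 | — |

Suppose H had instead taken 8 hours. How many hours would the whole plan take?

Critical path before the change: X→G = 5+9 = 14 giving 14 hours.
H has 8 hours of float (longest path through it is 6).
That remains the longest chain; total 14 hours.

14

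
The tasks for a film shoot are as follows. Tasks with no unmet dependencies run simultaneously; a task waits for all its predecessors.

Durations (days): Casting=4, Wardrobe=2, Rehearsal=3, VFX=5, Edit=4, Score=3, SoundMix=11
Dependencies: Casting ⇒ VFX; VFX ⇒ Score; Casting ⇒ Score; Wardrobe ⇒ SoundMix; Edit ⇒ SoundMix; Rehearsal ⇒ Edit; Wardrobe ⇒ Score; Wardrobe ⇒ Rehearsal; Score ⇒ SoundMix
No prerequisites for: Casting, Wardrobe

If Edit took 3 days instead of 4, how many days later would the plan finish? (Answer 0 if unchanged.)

0

As given, the longest chain is Casting→VFX→Score→SoundMix = 4+5+3+11 = 23, so the finish is 23 days.
The longest path through Edit is only 20 days, so Edit has float 3.
The critical path is still Casting→VFX→Score→SoundMix; finish is now 23 days.
Change in finish: 23 − 23 = +0 days.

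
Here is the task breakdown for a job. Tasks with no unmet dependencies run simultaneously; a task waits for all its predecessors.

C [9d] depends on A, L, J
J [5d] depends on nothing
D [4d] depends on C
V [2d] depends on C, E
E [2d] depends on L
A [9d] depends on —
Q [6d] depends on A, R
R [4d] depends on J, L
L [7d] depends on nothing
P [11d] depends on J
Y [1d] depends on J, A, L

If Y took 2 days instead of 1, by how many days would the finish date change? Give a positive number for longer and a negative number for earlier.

0

Critical path before the change: A→C→D = 9+9+4 = 22 giving 22 days.
The longest path through Y is only 10 days, so Y has float 12.
No other chain overtakes it, so the finish is 22 days.
Change in finish: 22 − 22 = +0 days.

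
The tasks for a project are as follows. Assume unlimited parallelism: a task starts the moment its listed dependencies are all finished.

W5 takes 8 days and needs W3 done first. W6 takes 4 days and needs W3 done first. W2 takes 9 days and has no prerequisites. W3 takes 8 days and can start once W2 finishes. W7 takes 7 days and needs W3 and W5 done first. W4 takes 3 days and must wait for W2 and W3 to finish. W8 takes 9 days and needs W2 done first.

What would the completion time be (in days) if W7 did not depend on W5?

Original critical path: W2→W3→W5→W7 = 9+8+8+7 = 32 ⇒ 32 days.
Without W5→W7, W7's earliest start moves from 25 to 17.
After: W2→W3→W5 = 9+8+8 = 25 → 25 days.

25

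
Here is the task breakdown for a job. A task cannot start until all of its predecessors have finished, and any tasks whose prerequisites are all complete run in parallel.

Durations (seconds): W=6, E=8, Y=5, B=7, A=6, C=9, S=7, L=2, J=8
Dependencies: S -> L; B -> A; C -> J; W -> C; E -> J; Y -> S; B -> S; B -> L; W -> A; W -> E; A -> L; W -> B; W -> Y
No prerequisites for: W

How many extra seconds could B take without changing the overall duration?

1

W→C→J = 6+9+8 = 23 sets the makespan at 23 seconds.
Longest path through B: 22 seconds (earliest finish 13, latest finish 14).
Float = 23 − 22 = 1.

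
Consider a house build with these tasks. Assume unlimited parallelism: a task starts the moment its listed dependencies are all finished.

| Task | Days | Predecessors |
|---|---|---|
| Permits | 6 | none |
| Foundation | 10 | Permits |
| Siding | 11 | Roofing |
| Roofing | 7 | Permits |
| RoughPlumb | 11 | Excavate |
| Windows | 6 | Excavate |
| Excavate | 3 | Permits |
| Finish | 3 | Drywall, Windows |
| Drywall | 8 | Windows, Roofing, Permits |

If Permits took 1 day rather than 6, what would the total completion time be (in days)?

Critical path before the change: Permits→Excavate→Windows→Drywall→Finish = 6+3+6+8+3 = 26 giving 26 days.
Permits lies on that path, so at 1 day the path becomes 21 days.
The critical path is still Permits→Excavate→Windows→Drywall→Finish; finish is now 21 days.

21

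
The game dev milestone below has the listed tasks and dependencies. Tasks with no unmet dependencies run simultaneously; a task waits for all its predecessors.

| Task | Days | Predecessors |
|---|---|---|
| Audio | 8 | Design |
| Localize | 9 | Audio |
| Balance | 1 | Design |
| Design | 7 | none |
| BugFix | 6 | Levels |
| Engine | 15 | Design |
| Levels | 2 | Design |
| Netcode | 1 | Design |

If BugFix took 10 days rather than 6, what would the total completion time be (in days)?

24

Critical path before the change: Design→Audio→Localize = 7+8+9 = 24 giving 24 days.
The longest path through BugFix is only 15 days, so BugFix has float 9.
The critical path is still Design→Audio→Localize; finish is now 24 days.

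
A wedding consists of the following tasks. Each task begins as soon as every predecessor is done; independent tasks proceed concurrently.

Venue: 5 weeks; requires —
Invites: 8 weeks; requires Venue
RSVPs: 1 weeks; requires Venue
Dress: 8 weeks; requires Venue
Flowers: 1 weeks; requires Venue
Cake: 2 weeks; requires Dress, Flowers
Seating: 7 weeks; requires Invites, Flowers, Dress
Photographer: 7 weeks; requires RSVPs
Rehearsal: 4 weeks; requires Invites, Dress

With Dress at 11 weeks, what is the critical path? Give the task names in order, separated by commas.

Critical path before the change: Venue→Dress→Seating = 5+8+7 = 20 giving 20 weeks.
Dress is on the critical path; changing it to 11 makes that path 23 weeks.
No other chain overtakes it, so the finish is 23 weeks.

Venue, Dress, Seating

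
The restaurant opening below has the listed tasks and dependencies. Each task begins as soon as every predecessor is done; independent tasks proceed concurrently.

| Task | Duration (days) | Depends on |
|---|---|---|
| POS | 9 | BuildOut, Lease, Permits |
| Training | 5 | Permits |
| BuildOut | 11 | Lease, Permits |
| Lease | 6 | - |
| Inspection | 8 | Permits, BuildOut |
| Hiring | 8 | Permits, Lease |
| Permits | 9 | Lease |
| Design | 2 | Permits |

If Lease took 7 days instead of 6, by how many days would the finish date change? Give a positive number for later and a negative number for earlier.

As given, the longest chain is Lease→Permits→BuildOut→POS = 6+9+11+9 = 35, so the finish is 35 days.
Lease is on the critical path; changing it to 7 makes that path 36 days.
No other chain overtakes it, so the finish is 36 days.
Change in finish: 36 − 35 = +1 days.

1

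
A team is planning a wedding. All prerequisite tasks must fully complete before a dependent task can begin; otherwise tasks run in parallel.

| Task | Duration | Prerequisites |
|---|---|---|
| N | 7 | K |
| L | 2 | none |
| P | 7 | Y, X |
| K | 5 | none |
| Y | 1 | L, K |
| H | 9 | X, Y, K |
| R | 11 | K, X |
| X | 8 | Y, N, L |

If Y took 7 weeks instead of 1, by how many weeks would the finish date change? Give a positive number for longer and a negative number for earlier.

0

Baseline: K→N→X→R = 5+7+8+11 = 31 → 31 weeks.
Y has 6 weeks of float (longest path through it is 25).
No other chain overtakes it, so the finish is 31 weeks.
Change in finish: 31 − 31 = +0 weeks.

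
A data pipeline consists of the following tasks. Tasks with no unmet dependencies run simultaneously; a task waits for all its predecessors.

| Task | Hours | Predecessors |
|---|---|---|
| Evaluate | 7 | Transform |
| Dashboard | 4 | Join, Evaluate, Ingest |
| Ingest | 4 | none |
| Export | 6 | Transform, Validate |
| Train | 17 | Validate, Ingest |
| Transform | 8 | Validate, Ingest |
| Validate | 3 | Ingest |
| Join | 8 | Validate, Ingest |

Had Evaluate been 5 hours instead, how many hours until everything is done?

24

Baseline: Ingest→Validate→Transform→Evaluate→Dashboard = 4+3+8+7+4 = 26 → 26 hours.
Evaluate is on the critical path; changing it to 5 makes that path 24 hours.
The critical path is still Ingest→Validate→Transform→Evaluate→Dashboard; finish is now 24 hours.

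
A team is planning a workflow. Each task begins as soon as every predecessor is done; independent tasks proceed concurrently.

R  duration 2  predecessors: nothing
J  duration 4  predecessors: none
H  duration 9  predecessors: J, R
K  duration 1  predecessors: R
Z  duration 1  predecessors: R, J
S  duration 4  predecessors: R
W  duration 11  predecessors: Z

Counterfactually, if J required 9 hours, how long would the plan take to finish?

Baseline: J→Z→W = 4+1+11 = 16 → 16 hours.
J lies on that path, so at 9 hours the path becomes 21 hours.
No other chain overtakes it, so the finish is 21 hours.

21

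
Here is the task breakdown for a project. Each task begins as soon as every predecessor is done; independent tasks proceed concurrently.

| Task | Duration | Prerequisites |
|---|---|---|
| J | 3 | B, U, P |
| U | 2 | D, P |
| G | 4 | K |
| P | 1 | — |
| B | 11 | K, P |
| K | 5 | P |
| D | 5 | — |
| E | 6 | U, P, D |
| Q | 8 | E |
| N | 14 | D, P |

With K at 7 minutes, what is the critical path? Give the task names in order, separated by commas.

As given, the longest chain is D→U→E→Q = 5+2+6+8 = 21, so the finish is 21 minutes.
K is off the critical path — its longest chain is 20 minutes, giving 1 of slack.
The binding chain switches to P→K→B→J = 1+7+11+3 = 22; finish 22 minutes.

P, K, B, J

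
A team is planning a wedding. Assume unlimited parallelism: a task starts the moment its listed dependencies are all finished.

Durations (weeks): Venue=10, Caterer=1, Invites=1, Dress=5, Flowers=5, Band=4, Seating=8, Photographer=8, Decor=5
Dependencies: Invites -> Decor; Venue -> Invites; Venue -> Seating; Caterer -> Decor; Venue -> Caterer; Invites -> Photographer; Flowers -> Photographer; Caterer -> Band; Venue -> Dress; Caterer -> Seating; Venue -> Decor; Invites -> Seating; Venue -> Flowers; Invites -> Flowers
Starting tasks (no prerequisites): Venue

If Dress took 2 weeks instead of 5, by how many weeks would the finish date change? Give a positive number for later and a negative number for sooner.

0

Actual critical path: Venue→Invites→Flowers→Photographer = 10+1+5+8 = 24 ⇒ 24 weeks.
The longest path through Dress is only 15 weeks, so Dress has float 9.
That remains the longest chain; total 24 weeks.
Change in finish: 24 − 24 = +0 weeks.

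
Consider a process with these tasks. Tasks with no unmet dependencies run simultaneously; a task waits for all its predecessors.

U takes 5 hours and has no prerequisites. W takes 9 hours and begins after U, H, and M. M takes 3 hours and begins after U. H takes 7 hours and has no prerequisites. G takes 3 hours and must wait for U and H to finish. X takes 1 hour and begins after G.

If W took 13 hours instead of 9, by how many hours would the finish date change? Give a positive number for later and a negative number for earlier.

As given, the longest chain is U→M→W = 5+3+9 = 17, so the finish is 17 hours.
Since W is critical, the +4 change carries straight to that chain (now 21 hours).
No other chain overtakes it, so the finish is 21 hours.
Change in finish: 21 − 17 = +4 hours.

4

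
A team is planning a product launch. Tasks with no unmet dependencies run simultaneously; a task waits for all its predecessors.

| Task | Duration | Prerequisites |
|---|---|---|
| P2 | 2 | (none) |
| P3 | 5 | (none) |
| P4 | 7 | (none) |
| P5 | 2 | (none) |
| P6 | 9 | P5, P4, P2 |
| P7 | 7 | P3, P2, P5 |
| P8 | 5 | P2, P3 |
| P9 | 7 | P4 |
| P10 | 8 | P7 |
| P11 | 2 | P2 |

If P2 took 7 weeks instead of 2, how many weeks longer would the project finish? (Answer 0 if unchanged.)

2

Actual critical path: P3→P7→P10 = 5+7+8 = 20 ⇒ 20 weeks.
P2 is off the critical path — its longest chain is 17 weeks, giving 3 of slack.
New critical path: P2→P7→P10 = 7+7+8 = 22 ⇒ 22 weeks.
Change in finish: 22 − 20 = +2 weeks.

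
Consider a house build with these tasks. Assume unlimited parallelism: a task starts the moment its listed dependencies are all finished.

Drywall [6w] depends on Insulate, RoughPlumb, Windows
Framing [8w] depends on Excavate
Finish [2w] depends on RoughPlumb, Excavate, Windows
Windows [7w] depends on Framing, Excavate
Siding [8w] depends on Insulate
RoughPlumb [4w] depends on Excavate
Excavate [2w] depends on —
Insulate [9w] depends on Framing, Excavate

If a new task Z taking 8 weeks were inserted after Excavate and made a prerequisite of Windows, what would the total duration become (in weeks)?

Originally the house build takes 27 weeks.
With Z inserted, Windows now waits for max(Framing, Excavate, Z).
New critical path: Excavate→Framing→Insulate→Siding = 2+8+9+8 = 27 ⇒ 27 weeks.

27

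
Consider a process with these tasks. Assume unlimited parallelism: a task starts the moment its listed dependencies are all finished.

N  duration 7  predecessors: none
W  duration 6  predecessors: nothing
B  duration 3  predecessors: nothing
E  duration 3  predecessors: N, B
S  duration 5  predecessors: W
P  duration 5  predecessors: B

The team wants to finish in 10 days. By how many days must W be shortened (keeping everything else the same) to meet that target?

Current finish: 11 days; target: 10.
W is on every critical path, so each day cut from W cuts the finish by one (this holds down to a finish of 10).
Need 11 − 10 = 1 day off W → W becomes 5 days, finish becomes 10.

1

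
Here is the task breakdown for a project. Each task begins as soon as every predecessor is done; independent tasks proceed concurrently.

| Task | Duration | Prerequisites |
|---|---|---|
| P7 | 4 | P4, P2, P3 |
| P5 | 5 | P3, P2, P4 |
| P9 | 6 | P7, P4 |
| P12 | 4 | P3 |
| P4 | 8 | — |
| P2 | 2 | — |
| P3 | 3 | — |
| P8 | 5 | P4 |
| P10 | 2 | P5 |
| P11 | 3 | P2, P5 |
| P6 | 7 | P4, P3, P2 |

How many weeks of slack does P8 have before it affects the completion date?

5

P4→P7→P9 = 8+4+6 = 18 sets the makespan at 18 weeks.
Longest path through P8: 13 weeks (earliest finish 13, latest finish 18).
Float = 18 − 13 = 5.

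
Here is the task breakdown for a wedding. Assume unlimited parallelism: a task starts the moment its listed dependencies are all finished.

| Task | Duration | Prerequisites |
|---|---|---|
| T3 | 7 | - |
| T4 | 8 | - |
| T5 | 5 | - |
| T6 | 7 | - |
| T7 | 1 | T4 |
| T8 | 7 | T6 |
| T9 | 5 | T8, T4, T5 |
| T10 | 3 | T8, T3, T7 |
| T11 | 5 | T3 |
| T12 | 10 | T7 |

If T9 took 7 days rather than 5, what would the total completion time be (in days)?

21

Critical path before the change: T6→T8→T9 = 7+7+5 = 19 giving 19 days.
Since T9 is critical, the +2 change carries straight to that chain (now 21 days).
No other chain overtakes it, so the finish is 21 days.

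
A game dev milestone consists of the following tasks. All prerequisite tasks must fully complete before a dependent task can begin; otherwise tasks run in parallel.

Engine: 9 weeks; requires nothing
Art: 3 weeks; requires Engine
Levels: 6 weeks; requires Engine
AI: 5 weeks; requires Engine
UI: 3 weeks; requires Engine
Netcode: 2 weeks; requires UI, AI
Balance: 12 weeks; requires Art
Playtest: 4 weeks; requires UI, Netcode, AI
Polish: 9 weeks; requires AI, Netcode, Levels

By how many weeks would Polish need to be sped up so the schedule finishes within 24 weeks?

1

Current finish: 25 weeks; target: 24.
Polish is on every critical path, so each week cut from Polish cuts the finish by one (this holds down to a finish of 24).
Need 25 − 24 = 1 week off Polish → Polish becomes 8 weeks, finish becomes 24.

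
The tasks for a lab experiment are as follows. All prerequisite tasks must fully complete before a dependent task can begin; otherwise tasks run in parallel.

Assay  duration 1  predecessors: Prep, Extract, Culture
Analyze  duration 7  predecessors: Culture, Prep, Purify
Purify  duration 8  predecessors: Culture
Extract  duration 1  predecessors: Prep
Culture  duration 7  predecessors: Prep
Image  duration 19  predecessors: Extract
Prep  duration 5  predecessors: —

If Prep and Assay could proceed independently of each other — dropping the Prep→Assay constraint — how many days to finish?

27

With the dependency in place, Prep→Culture→Purify→Analyze = 5+7+8+7 = 27 sets the finish at 27 days.
Dropping Prep→Assay doesn't change Assay's earliest start (12); another predecessor still binds.
New critical path: Prep→Culture→Purify→Analyze = 5+7+8+7 = 27 ⇒ 27 days.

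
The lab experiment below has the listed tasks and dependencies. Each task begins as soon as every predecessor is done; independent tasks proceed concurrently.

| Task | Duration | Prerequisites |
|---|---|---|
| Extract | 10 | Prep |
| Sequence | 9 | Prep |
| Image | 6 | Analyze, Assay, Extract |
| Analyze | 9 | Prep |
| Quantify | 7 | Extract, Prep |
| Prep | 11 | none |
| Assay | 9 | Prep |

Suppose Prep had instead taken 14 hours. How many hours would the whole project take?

31

As given, the longest chain is Prep→Extract→Quantify = 11+10+7 = 28, so the finish is 28 hours.
Prep is on the critical path; changing it to 14 makes that path 31 hours.
The critical path is still Prep→Extract→Quantify; finish is now 31 hours.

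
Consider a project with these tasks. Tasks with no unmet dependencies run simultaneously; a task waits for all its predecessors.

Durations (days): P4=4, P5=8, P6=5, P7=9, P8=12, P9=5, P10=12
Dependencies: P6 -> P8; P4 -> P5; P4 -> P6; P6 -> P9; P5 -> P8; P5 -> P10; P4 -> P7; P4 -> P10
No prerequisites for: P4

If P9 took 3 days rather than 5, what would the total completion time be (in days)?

24

Actual critical path: P4→P5→P8 = 4+8+12 = 24 ⇒ 24 days.
P9 is off the critical path — its longest chain is 14 days, giving 10 of slack.
The critical path is still P4→P5→P8; finish is now 24 days.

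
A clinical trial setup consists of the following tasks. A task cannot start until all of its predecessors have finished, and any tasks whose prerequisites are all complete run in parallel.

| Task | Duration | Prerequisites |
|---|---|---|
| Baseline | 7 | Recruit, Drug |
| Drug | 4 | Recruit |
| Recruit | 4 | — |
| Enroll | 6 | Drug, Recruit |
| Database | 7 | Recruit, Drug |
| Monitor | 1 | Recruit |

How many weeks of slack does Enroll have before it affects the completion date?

1

The longest chain is Recruit→Drug→Baseline = 4+4+7 = 15; overall finish 15 weeks.
Enroll finishes as early as 14 and must finish by 15.
Float = 15 − 14 = 1.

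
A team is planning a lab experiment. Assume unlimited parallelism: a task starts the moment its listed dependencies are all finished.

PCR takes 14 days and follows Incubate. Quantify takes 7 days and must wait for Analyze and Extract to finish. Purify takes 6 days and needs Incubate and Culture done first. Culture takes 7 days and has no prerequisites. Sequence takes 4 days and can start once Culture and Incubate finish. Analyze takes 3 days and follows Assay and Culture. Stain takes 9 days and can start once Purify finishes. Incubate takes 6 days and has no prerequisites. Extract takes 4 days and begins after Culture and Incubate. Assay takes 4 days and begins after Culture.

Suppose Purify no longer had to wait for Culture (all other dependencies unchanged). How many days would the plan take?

With the dependency in place, Culture→Purify→Stain = 7+6+9 = 22 sets the finish at 22 days.
Without Culture→Purify, Purify's earliest start moves from 7 to 6.
New critical path: Culture→Assay→Analyze→Quantify = 7+4+3+7 = 21 ⇒ 21 days.

21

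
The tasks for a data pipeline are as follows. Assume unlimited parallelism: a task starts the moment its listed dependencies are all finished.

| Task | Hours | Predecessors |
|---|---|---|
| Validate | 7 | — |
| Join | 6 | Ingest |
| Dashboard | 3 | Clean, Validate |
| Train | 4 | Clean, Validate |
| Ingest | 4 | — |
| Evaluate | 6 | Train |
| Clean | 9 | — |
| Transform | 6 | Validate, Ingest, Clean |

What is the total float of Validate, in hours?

The longest chain is Clean→Train→Evaluate = 9+4+6 = 19; overall finish 19 hours.
Validate finishes as early as 7 and must finish by 9.
Float = 19 − 17 = 2.

2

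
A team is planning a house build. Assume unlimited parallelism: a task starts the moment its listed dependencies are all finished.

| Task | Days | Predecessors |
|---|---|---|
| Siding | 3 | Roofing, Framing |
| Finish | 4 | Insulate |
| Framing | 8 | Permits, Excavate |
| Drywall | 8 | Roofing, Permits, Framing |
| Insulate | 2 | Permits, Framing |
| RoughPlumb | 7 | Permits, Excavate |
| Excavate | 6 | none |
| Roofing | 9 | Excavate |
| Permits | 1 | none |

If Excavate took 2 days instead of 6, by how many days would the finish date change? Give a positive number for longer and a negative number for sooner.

The binding path is Excavate→Roofing→Drywall = 6+9+8 = 23; finish at 23 days.
Excavate lies on that path, so at 2 days the path becomes 19 days.
The critical path is still Excavate→Roofing→Drywall; finish is now 19 days.
Change in finish: 19 − 23 = -4 days.

-4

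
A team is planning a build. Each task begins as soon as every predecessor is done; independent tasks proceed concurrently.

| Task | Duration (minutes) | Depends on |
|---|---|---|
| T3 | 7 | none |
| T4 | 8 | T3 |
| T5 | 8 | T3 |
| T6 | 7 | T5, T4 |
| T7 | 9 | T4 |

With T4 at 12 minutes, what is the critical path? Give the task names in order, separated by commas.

Critical path before the change: T3→T4→T7 = 7+8+9 = 24 giving 24 minutes.
T4 is on the critical path; changing it to 12 makes that path 28 minutes.
The critical path is still T3→T4→T7; finish is now 28 minutes.

T3, T4, T7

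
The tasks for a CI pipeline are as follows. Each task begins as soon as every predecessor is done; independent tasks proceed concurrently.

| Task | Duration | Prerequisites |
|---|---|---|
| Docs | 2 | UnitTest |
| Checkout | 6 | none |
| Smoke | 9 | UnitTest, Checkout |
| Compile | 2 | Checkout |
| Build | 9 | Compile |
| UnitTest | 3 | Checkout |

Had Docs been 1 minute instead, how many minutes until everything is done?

18

Actual critical path: Checkout→UnitTest→Smoke = 6+3+9 = 18 ⇒ 18 minutes.
The longest path through Docs is only 11 minutes, so Docs has float 7.
The critical path is still Checkout→UnitTest→Smoke; finish is now 18 minutes.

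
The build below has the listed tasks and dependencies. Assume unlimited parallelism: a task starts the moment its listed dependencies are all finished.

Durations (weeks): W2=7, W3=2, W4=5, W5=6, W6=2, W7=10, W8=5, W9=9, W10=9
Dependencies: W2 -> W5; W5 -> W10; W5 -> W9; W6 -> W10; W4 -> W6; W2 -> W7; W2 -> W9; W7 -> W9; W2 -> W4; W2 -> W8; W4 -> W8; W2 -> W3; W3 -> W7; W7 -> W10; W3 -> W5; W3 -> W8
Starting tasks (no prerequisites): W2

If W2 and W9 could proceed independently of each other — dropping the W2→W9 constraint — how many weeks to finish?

28

With the dependency in place, W2→W3→W7→W9 = 7+2+10+9 = 28 sets the finish at 28 weeks.
Dropping W2→W9 doesn't change W9's earliest start (19); another predecessor still binds.
New critical path: W2→W3→W7→W9 = 7+2+10+9 = 28 ⇒ 28 weeks.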